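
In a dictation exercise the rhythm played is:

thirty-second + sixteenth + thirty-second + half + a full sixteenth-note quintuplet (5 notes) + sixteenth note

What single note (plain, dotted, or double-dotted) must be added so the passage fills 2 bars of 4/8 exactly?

2 bars of 4/8 = 32 thirty-second notes.
Convert each value to thirty-second notes: thirty-second = 1; sixteenth = 2; thirty-second = 1; half = 16; a full sixteenth-note quintuplet (5 notes) (five quintuplet sixteenths span one quarter) = 8; sixteenth note = 2.
Sum: 1 + 2 + 1 + 16 + 8 + 2 = 30.
Remaining: 32 − 30 = 2 thirty-second notes, which is a sixteenth note.

sixteenth note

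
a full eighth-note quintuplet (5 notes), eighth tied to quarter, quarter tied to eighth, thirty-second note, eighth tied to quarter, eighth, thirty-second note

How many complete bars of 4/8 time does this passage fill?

One bar of 4/8 = 16 thirty-second notes.
Express everything in thirty-second notes: a full eighth-note quintuplet (5 notes) (five quintuplet eighths span one half) = 16; eighth tied to quarter (eighth + quarter) = 12; quarter tied to eighth (quarter + eighth) = 12; thirty-second note = 1; eighth tied to quarter (eighth + quarter) = 12; eighth = 4; thirty-second note = 1.
Sum: 16 + 12 + 12 + 1 + 12 + 4 + 1 = 58.
58 ÷ 16 = 3 complete bars with 10 left over.

3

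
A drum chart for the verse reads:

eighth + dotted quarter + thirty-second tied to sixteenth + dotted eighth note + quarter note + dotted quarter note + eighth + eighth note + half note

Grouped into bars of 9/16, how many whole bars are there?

3

One bar of 9/16 = 18 thirty-second notes.
Express everything in thirty-second notes: eighth = 4; dotted quarter = 12; thirty-second tied to sixteenth (thirty-second + sixteenth) = 3; dotted eighth note = 6; quarter note = 8; dotted quarter note = 12; eighth = 4; eighth note = 4; half note = 16.
Total: 4 + 12 + 3 + 6 + 8 + 12 + 4 + 4 + 16 = 69.
69 ÷ 18 = 3 complete bars with 15 left over.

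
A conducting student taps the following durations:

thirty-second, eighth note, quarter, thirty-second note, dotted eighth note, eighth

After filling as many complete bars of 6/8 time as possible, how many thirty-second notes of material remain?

0

One bar of 6/8 = 24 thirty-second notes.
In thirty-second notes: thirty-second = 1; eighth note = 4; quarter = 8; thirty-second note = 1; dotted eighth note = 6; eighth = 4.
Total: 1 + 4 + 8 + 1 + 6 + 4 = 24.
24 ÷ 24 = 1 complete bar with 0 thirty-second notes remaining.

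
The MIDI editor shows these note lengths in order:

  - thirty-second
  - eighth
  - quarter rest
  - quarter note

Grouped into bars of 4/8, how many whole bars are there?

1

One bar of 4/8 = 16 thirty-second notes.
In thirty-second notes: thirty-second = 1; eighth = 4; quarter rest = 8; quarter note = 8.
Total: 1 + 4 + 8 + 8 = 21.
21 ÷ 16 = 1 complete bar with 5 left over.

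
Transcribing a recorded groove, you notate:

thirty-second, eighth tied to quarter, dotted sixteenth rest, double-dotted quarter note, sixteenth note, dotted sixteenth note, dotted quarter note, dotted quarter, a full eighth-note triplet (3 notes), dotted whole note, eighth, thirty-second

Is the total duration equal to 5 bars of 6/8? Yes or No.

One bar of 6/8 = 24 thirty-second notes, so 5 bars = 120.
Working in thirty-second notes: thirty-second = 1; eighth tied to quarter (eighth + quarter) = 12; dotted sixteenth rest = 3; double-dotted quarter note = 14; sixteenth note = 2; dotted sixteenth note = 3; dotted quarter note = 12; dotted quarter = 12; a full eighth-note triplet (3 notes) (three triplet eighths span one quarter) = 8; dotted whole note = 48; eighth = 4; thirty-second = 1.
Sum: 1 + 12 + 3 + 14 + 2 + 3 + 12 + 12 + 8 + 48 + 4 + 1 = 120.
120 equals 120, so the answer is Yes.

Yes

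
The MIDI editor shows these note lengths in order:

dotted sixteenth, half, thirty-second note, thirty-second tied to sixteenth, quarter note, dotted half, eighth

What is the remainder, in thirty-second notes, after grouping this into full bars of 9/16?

One bar of 9/16 = 18 thirty-second notes.
Working in thirty-second notes: dotted sixteenth = 3; half = 16; thirty-second note = 1; thirty-second tied to sixteenth (thirty-second + sixteenth) = 3; quarter note = 8; dotted half = 24; eighth = 4.
Total: 3 + 16 + 1 + 3 + 8 + 24 + 4 = 59.
59 ÷ 18 = 3 complete bars with 5 thirty-second notes remaining.

5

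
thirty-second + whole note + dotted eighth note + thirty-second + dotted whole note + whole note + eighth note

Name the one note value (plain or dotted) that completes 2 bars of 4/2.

2 bars of 4/2 = 128 thirty-second notes.
Each duration in thirty-second notes: thirty-second = 1; whole note = 32; dotted eighth note = 6; thirty-second = 1; dotted whole note = 48; whole note = 32; eighth note = 4.
Altogether 1 + 32 + 6 + 1 + 48 + 32 + 4 = 124.
Remaining: 128 − 124 = 4 thirty-second notes, which is a eighth note.

eighth note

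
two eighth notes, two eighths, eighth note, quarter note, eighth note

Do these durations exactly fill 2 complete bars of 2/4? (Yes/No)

One bar of 2/4 = 4 eighth notes, so 2 bars = 8.
Each duration in eighth notes: eighth note = 1; eighth note = 1; eighth = 1; eighth = 1; eighth note = 1; quarter note = 2; eighth note = 1.
Total: 1 + 1 + 1 + 1 + 1 + 2 + 1 = 8.
8 equals 8, so the answer is Yes.

Yes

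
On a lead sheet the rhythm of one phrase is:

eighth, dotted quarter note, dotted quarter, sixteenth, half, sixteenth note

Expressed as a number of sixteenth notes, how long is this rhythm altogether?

Convert each value to sixteenth notes: eighth = 2; dotted quarter note = 6; dotted quarter = 6; sixteenth = 1; half = 8; sixteenth note = 1.
Sum: 2 + 6 + 6 + 1 + 8 + 1 = 24 sixteenth notes.

24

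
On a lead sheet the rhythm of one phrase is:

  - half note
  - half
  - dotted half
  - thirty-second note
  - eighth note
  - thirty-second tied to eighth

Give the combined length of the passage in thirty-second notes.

Each duration in thirty-second notes: half note = 16; half = 16; dotted half = 24; thirty-second note = 1; eighth note = 4; thirty-second tied to eighth (thirty-second + eighth) = 5.
Sum: 16 + 16 + 24 + 1 + 4 + 5 = 66 thirty-second notes.

66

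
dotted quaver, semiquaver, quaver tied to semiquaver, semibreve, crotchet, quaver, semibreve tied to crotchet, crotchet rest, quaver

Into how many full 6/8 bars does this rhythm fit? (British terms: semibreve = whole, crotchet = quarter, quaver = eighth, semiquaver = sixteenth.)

4

One bar of 6/8 = 12 sixteenth notes.
In sixteenth notes: dotted quaver = 3; semiquaver = 1; quaver tied to semiquaver (quaver + semiquaver) = 3; semibreve = 16; crotchet = 4; quaver = 2; semibreve tied to crotchet (semibreve + crotchet) = 20; crotchet rest = 4; quaver = 2.
Altogether 3 + 1 + 3 + 16 + 4 + 2 + 20 + 4 + 2 = 55.
55 ÷ 12 = 4 complete bars with 7 left over.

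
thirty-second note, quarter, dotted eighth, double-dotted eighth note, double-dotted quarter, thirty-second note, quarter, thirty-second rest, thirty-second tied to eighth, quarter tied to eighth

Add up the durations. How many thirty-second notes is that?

63

Each duration in thirty-second notes: thirty-second note = 1; quarter = 8; dotted eighth = 6; double-dotted eighth note = 7; double-dotted quarter = 14; thirty-second note = 1; quarter = 8; thirty-second rest = 1; thirty-second tied to eighth (thirty-second + eighth) = 5; quarter tied to eighth (quarter + eighth) = 12.
Sum: 1 + 8 + 6 + 7 + 14 + 1 + 8 + 1 + 5 + 12 = 63 thirty-second notes.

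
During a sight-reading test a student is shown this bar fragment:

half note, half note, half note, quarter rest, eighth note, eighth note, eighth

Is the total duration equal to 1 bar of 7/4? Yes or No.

One bar of 7/4 = 14 eighth notes.
In eighth notes: half note = 4; half note = 4; half note = 4; quarter rest = 2; eighth note = 1; eighth note = 1; eighth = 1.
Sum: 4 + 4 + 4 + 2 + 1 + 1 + 1 = 17.
17 exceeds 14, so the answer is No.

No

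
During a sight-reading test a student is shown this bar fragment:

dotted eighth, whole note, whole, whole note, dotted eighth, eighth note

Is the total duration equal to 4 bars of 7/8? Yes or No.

One bar of 7/8 = 14 sixteenth notes, so 4 bars = 56.
Working in sixteenth notes: dotted eighth = 3; whole note = 16; whole = 16; whole note = 16; dotted eighth = 3; eighth note = 2.
Adding: 3 + 16 + 16 + 16 + 3 + 2 = 56.
56 equals 56, so the answer is Yes.

Yes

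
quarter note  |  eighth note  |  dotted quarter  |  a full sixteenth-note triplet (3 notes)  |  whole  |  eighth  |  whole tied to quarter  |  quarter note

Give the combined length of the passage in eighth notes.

28

Convert each value to eighth notes: quarter note = 2; eighth note = 1; dotted quarter = 3; a full sixteenth-note triplet (3 notes) (three triplet sixteenths span one eighth) = 1; whole = 8; eighth = 1; whole tied to quarter (whole + quarter) = 10; quarter note = 2.
Altogether 2 + 1 + 3 + 1 + 8 + 1 + 10 + 2 = 28 eighth notes.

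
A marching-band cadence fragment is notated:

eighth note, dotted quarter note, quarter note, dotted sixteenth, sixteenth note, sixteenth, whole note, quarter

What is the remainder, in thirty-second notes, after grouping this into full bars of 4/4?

One bar of 4/4 = 32 thirty-second notes.
In thirty-second notes: eighth note = 4; dotted quarter note = 12; quarter note = 8; dotted sixteenth = 3; sixteenth note = 2; sixteenth = 2; whole note = 32; quarter = 8.
Total: 4 + 12 + 8 + 3 + 2 + 2 + 32 + 8 = 71.
71 ÷ 32 = 2 complete bars with 7 thirty-second notes remaining.

7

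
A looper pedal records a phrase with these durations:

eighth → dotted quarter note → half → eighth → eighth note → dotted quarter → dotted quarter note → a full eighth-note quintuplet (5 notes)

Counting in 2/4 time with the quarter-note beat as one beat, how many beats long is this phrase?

10

One quarter-note beat = 2 eighth notes.
In eighth notes: eighth = 1; dotted quarter note = 3; half = 4; eighth = 1; eighth note = 1; dotted quarter = 3; dotted quarter note = 3; a full eighth-note quintuplet (5 notes) (five quintuplet eighths span one half) = 4.
Total: 1 + 3 + 4 + 1 + 1 + 3 + 3 + 4 = 20.
20 ÷ 2 = 10 beats.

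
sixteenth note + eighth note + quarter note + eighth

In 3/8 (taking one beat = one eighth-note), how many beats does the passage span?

One eighth-note beat = 2 sixteenth notes.
Express everything in sixteenth notes: sixteenth note = 1; eighth note = 2; quarter note = 4; eighth = 2.
Total: 1 + 2 + 4 + 2 = 9.
9 ÷ 2 = 4.5 beats.

4.5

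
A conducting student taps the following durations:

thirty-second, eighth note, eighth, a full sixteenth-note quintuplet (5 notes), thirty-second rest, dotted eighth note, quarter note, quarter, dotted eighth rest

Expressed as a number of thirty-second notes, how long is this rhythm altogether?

46

Each duration in thirty-second notes: thirty-second = 1; eighth note = 4; eighth = 4; a full sixteenth-note quintuplet (5 notes) (five quintuplet sixteenths span one quarter) = 8; thirty-second rest = 1; dotted eighth note = 6; quarter note = 8; quarter = 8; dotted eighth rest = 6.
Sum: 1 + 4 + 4 + 8 + 1 + 6 + 8 + 8 + 6 = 46 thirty-second notes.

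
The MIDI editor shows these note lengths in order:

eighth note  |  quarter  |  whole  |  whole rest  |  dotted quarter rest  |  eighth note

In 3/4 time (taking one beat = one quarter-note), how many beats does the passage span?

11.5

One quarter-note beat = 2 eighth notes.
In eighth notes: eighth note = 1; quarter = 2; whole = 8; whole rest = 8; dotted quarter rest = 3; eighth note = 1.
Adding: 1 + 2 + 8 + 8 + 3 + 1 = 23.
23 ÷ 2 = 11.5 beats.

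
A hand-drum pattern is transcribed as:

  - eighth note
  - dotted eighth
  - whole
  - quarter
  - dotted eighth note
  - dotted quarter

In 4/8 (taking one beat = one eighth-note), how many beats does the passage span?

17

One eighth-note beat = 2 sixteenth notes.
Convert each value to sixteenth notes: eighth note = 2; dotted eighth = 3; whole = 16; quarter = 4; dotted eighth note = 3; dotted quarter = 6.
Altogether 2 + 3 + 16 + 4 + 3 + 6 = 34.
34 ÷ 2 = 17 beats.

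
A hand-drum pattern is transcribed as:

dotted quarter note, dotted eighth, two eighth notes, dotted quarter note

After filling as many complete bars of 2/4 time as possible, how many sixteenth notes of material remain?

3

One bar of 2/4 = 8 sixteenth notes.
Express everything in sixteenth notes: dotted quarter note = 6; dotted eighth = 3; eighth note = 2; eighth note = 2; dotted quarter note = 6.
Total: 6 + 3 + 2 + 2 + 6 = 19.
19 ÷ 8 = 2 complete bars with 3 sixteenth notes remaining.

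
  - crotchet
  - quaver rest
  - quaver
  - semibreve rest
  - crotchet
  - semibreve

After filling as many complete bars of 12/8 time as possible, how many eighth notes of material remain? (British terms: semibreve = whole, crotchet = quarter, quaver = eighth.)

One bar of 12/8 = 12 eighth notes.
In eighth notes: crotchet = 2; quaver rest = 1; quaver = 1; semibreve rest = 8; crotchet = 2; semibreve = 8.
Total: 2 + 1 + 1 + 8 + 2 + 8 = 22.
22 ÷ 12 = 1 complete bar with 10 eighth notes remaining.

10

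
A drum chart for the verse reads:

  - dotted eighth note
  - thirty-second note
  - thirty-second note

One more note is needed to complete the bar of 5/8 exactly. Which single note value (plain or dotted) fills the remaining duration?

dotted quarter note

The bar of 5/8 = 20 thirty-second notes.
Each duration in thirty-second notes: dotted eighth note = 6; thirty-second note = 1; thirty-second note = 1.
Adding: 6 + 1 + 1 = 8.
Remaining: 20 − 8 = 12 thirty-second notes, which is a dotted quarter note.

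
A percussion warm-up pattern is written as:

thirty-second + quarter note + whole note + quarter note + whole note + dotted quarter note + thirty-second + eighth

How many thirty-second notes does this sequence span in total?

98

Convert each value to thirty-second notes: thirty-second = 1; quarter note = 8; whole note = 32; quarter note = 8; whole note = 32; dotted quarter note = 12; thirty-second = 1; eighth = 4.
Adding: 1 + 8 + 32 + 8 + 32 + 12 + 1 + 4 = 98 thirty-second notes.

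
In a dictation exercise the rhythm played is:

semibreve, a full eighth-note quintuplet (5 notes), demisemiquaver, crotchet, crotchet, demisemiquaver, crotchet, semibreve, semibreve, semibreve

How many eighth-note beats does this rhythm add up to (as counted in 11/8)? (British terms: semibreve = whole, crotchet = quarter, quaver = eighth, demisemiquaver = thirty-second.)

One eighth-note beat = 4 thirty-second notes.
Working in thirty-second notes: semibreve = 32; a full eighth-note quintuplet (5 notes) (five quintuplet eighths span one half) = 16; demisemiquaver = 1; crotchet = 8; crotchet = 8; demisemiquaver = 1; crotchet = 8; semibreve = 32; semibreve = 32; semibreve = 32.
Adding: 32 + 16 + 1 + 8 + 8 + 1 + 8 + 32 + 32 + 32 = 170.
170 ÷ 4 = 42.5 beats.

42.5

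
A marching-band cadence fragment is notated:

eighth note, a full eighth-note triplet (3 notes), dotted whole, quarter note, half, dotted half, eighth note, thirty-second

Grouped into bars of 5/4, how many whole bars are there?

One bar of 5/4 = 40 thirty-second notes.
Express everything in thirty-second notes: eighth note = 4; a full eighth-note triplet (3 notes) (three triplet eighths span one quarter) = 8; dotted whole = 48; quarter note = 8; half = 16; dotted half = 24; eighth note = 4; thirty-second = 1.
Total: 4 + 8 + 48 + 8 + 16 + 24 + 4 + 1 = 113.
113 ÷ 40 = 2 complete bars with 33 left over.

2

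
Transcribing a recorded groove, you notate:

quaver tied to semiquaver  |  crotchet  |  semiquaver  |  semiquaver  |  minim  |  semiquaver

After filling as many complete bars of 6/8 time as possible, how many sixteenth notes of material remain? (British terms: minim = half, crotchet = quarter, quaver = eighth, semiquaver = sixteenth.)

6

One bar of 6/8 = 12 sixteenth notes.
Working in sixteenth notes: quaver tied to semiquaver (quaver + semiquaver) = 3; crotchet = 4; semiquaver = 1; semiquaver = 1; minim = 8; semiquaver = 1.
Total: 3 + 4 + 1 + 1 + 8 + 1 = 18.
18 ÷ 12 = 1 complete bar with 6 sixteenth notes remaining.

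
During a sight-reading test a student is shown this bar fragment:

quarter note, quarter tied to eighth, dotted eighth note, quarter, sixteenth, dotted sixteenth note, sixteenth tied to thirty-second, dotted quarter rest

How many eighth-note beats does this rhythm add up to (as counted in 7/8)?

One eighth-note beat = 4 thirty-second notes.
Express everything in thirty-second notes: quarter note = 8; quarter tied to eighth (quarter + eighth) = 12; dotted eighth note = 6; quarter = 8; sixteenth = 2; dotted sixteenth note = 3; sixteenth tied to thirty-second (sixteenth + thirty-second) = 3; dotted quarter rest = 12.
Adding: 8 + 12 + 6 + 8 + 2 + 3 + 3 + 12 = 54.
54 ÷ 4 = 13.5 beats.

13.5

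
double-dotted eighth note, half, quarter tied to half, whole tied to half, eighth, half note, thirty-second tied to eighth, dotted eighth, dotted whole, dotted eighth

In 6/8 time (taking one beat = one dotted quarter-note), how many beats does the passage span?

One dotted quarter-note beat = 12 thirty-second notes.
In thirty-second notes: double-dotted eighth note = 7; half = 16; quarter tied to half (quarter + half) = 24; whole tied to half (whole + half) = 48; eighth = 4; half note = 16; thirty-second tied to eighth (thirty-second + eighth) = 5; dotted eighth = 6; dotted whole = 48; dotted eighth = 6.
Adding: 7 + 16 + 24 + 48 + 4 + 16 + 5 + 6 + 48 + 6 = 180.
180 ÷ 12 = 15 beats.

15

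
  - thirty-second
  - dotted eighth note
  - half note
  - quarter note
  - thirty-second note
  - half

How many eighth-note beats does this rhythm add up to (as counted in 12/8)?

One eighth-note beat = 4 thirty-second notes.
Working in thirty-second notes: thirty-second = 1; dotted eighth note = 6; half note = 16; quarter note = 8; thirty-second note = 1; half = 16.
Sum: 1 + 6 + 16 + 8 + 1 + 16 = 48.
48 ÷ 4 = 12 beats.

12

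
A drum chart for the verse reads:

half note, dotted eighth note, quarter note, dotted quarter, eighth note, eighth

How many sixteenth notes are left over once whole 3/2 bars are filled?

1

One bar of 3/2 = 24 sixteenth notes.
Each duration in sixteenth notes: half note = 8; dotted eighth note = 3; quarter note = 4; dotted quarter = 6; eighth note = 2; eighth = 2.
Adding: 8 + 3 + 4 + 6 + 2 + 2 = 25.
25 ÷ 24 = 1 complete bar with 1 sixteenth note remaining.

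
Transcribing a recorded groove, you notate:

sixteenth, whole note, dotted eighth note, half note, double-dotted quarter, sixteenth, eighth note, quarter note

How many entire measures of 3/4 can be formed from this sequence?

3

One bar of 3/4 = 12 sixteenth notes.
Convert each value to sixteenth notes: sixteenth = 1; whole note = 16; dotted eighth note = 3; half note = 8; double-dotted quarter = 7; sixteenth = 1; eighth note = 2; quarter note = 4.
Adding: 1 + 16 + 3 + 8 + 7 + 1 + 2 + 4 = 42.
42 ÷ 12 = 3 complete bars with 6 left over.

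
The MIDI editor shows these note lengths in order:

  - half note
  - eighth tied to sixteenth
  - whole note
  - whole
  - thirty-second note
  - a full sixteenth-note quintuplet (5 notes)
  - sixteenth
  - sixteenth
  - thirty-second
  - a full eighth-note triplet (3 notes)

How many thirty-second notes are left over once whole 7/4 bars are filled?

52

One bar of 7/4 = 56 thirty-second notes.
In thirty-second notes: half note = 16; eighth tied to sixteenth (eighth + sixteenth) = 6; whole note = 32; whole = 32; thirty-second note = 1; a full sixteenth-note quintuplet (5 notes) (five quintuplet sixteenths span one quarter) = 8; sixteenth = 2; sixteenth = 2; thirty-second = 1; a full eighth-note triplet (3 notes) (three triplet eighths span one quarter) = 8.
Sum: 16 + 6 + 32 + 32 + 1 + 8 + 2 + 2 + 1 + 8 = 108.
108 ÷ 56 = 1 complete bar with 52 thirty-second notes remaining.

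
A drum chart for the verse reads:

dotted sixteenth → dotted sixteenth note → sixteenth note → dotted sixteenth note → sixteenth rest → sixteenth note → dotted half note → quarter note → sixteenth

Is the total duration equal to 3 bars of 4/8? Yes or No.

No

One bar of 4/8 = 16 thirty-second notes, so 3 bars = 48.
In thirty-second notes: dotted sixteenth = 3; dotted sixteenth note = 3; sixteenth note = 2; dotted sixteenth note = 3; sixteenth rest = 2; sixteenth note = 2; dotted half note = 24; quarter note = 8; sixteenth = 2.
Altogether 3 + 3 + 2 + 3 + 2 + 2 + 24 + 8 + 2 = 49.
49 exceeds 48, so the answer is No.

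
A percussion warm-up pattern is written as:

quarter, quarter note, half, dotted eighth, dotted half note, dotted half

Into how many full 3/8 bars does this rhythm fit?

7

One bar of 3/8 = 6 sixteenth notes.
Express everything in sixteenth notes: quarter = 4; quarter note = 4; half = 8; dotted eighth = 3; dotted half note = 12; dotted half = 12.
Total: 4 + 4 + 8 + 3 + 12 + 12 = 43.
43 ÷ 6 = 7 complete bars with 1 left over.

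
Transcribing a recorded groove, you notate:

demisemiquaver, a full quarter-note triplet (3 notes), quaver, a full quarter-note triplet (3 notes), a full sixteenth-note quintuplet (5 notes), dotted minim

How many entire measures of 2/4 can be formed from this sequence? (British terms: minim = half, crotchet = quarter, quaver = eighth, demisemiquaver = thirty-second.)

One bar of 2/4 = 16 thirty-second notes.
Express everything in thirty-second notes: demisemiquaver = 1; a full quarter-note triplet (3 notes) (three triplet quarters span one half) = 16; quaver = 4; a full quarter-note triplet (3 notes) (three triplet quarters span one half) = 16; a full sixteenth-note quintuplet (5 notes) (five quintuplet sixteenths span one quarter) = 8; dotted minim = 24.
Sum: 1 + 16 + 4 + 16 + 8 + 24 = 69.
69 ÷ 16 = 4 complete bars with 5 left over.

4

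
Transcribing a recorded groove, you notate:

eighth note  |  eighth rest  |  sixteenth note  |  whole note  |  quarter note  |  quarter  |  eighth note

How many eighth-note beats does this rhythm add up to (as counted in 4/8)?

15.5

One eighth-note beat = 2 sixteenth notes.
Each duration in sixteenth notes: eighth note = 2; eighth rest = 2; sixteenth note = 1; whole note = 16; quarter note = 4; quarter = 4; eighth note = 2.
Altogether 2 + 2 + 1 + 16 + 4 + 4 + 2 = 31.
31 ÷ 2 = 15.5 beats.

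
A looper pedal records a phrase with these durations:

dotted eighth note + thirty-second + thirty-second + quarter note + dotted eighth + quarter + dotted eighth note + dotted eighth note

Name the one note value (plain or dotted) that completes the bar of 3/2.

dotted eighth note

The bar of 3/2 = 48 thirty-second notes.
Each duration in thirty-second notes: dotted eighth note = 6; thirty-second = 1; thirty-second = 1; quarter note = 8; dotted eighth = 6; quarter = 8; dotted eighth note = 6; dotted eighth note = 6.
Altogether 6 + 1 + 1 + 8 + 6 + 8 + 6 + 6 = 42.
Remaining: 48 − 42 = 6 thirty-second notes, which is a dotted eighth note.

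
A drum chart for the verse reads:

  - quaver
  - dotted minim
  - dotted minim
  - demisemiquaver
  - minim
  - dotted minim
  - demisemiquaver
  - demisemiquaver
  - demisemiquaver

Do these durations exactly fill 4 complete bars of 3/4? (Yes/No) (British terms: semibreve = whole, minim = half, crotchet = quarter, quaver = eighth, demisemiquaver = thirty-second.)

One bar of 3/4 = 24 thirty-second notes, so 4 bars = 96.
Express everything in thirty-second notes: quaver = 4; dotted minim = 24; dotted minim = 24; demisemiquaver = 1; minim = 16; dotted minim = 24; demisemiquaver = 1; demisemiquaver = 1; demisemiquaver = 1.
Altogether 4 + 24 + 24 + 1 + 16 + 24 + 1 + 1 + 1 = 96.
96 equals 96, so the answer is Yes.

Yes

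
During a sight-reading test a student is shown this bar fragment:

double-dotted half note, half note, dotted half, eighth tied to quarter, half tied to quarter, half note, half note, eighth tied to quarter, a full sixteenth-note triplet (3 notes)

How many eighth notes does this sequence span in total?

38

Working in eighth notes: double-dotted half note = 7; half note = 4; dotted half = 6; eighth tied to quarter (eighth + quarter) = 3; half tied to quarter (half + quarter) = 6; half note = 4; half note = 4; eighth tied to quarter (eighth + quarter) = 3; a full sixteenth-note triplet (3 notes) (three triplet sixteenths span one eighth) = 1.
Adding: 7 + 4 + 6 + 3 + 6 + 4 + 4 + 3 + 1 = 38 eighth notes.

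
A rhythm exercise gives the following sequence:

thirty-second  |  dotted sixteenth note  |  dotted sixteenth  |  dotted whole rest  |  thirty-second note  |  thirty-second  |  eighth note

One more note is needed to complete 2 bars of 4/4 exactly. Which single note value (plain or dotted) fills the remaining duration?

2 bars of 4/4 = 64 thirty-second notes.
Express everything in thirty-second notes: thirty-second = 1; dotted sixteenth note = 3; dotted sixteenth = 3; dotted whole rest = 48; thirty-second note = 1; thirty-second = 1; eighth note = 4.
Altogether 1 + 3 + 3 + 48 + 1 + 1 + 4 = 61.
Remaining: 64 − 61 = 3 thirty-second notes, which is a dotted sixteenth note.

dotted sixteenth note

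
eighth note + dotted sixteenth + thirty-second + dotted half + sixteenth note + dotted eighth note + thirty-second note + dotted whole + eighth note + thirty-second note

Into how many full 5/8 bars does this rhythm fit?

4

One bar of 5/8 = 20 thirty-second notes.
Express everything in thirty-second notes: eighth note = 4; dotted sixteenth = 3; thirty-second = 1; dotted half = 24; sixteenth note = 2; dotted eighth note = 6; thirty-second note = 1; dotted whole = 48; eighth note = 4; thirty-second note = 1.
Sum: 4 + 3 + 1 + 24 + 2 + 6 + 1 + 48 + 4 + 1 = 94.
94 ÷ 20 = 4 complete bars with 14 left over.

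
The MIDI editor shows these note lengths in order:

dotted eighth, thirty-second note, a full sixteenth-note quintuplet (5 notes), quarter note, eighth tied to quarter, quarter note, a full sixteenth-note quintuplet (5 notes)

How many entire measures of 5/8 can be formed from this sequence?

2

One bar of 5/8 = 20 thirty-second notes.
Convert each value to thirty-second notes: dotted eighth = 6; thirty-second note = 1; a full sixteenth-note quintuplet (5 notes) (five quintuplet sixteenths span one quarter) = 8; quarter note = 8; eighth tied to quarter (eighth + quarter) = 12; quarter note = 8; a full sixteenth-note quintuplet (5 notes) (five quintuplet sixteenths span one quarter) = 8.
Sum: 6 + 1 + 8 + 8 + 12 + 8 + 8 = 51.
51 ÷ 20 = 2 complete bars with 11 left over.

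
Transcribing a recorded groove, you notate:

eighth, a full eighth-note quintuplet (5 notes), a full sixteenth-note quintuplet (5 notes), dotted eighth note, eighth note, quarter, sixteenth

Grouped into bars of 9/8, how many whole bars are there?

1

One bar of 9/8 = 18 sixteenth notes.
Each duration in sixteenth notes: eighth = 2; a full eighth-note quintuplet (5 notes) (five quintuplet eighths span one half) = 8; a full sixteenth-note quintuplet (5 notes) (five quintuplet sixteenths span one quarter) = 4; dotted eighth note = 3; eighth note = 2; quarter = 4; sixteenth = 1.
Total: 2 + 8 + 4 + 3 + 2 + 4 + 1 = 24.
24 ÷ 18 = 1 complete bar with 6 left over.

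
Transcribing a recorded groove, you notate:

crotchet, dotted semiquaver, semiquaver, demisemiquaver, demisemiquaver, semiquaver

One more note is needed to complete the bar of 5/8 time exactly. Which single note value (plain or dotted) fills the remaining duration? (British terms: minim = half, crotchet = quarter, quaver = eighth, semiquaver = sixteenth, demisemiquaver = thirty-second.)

dotted sixteenth note

The bar of 5/8 = 20 thirty-second notes.
In thirty-second notes: crotchet = 8; dotted semiquaver = 3; semiquaver = 2; demisemiquaver = 1; demisemiquaver = 1; semiquaver = 2.
Altogether 8 + 3 + 2 + 1 + 1 + 2 = 17.
Remaining: 20 − 17 = 3 thirty-second notes, which is a dotted sixteenth note.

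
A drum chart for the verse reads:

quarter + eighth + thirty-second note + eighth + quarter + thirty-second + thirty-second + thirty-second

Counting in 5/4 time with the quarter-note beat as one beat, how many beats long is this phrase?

3.5

One quarter-note beat = 8 thirty-second notes.
Working in thirty-second notes: quarter = 8; eighth = 4; thirty-second note = 1; eighth = 4; quarter = 8; thirty-second = 1; thirty-second = 1; thirty-second = 1.
Adding: 8 + 4 + 1 + 4 + 8 + 1 + 1 + 1 = 28.
28 ÷ 8 = 3.5 beats.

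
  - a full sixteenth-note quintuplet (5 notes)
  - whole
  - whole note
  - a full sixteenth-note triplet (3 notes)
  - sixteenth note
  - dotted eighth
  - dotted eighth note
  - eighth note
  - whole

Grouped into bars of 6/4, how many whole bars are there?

2

One bar of 6/4 = 24 sixteenth notes.
In sixteenth notes: a full sixteenth-note quintuplet (5 notes) (five quintuplet sixteenths span one quarter) = 4; whole = 16; whole note = 16; a full sixteenth-note triplet (3 notes) (three triplet sixteenths span one eighth) = 2; sixteenth note = 1; dotted eighth = 3; dotted eighth note = 3; eighth note = 2; whole = 16.
Total: 4 + 16 + 16 + 2 + 1 + 3 + 3 + 2 + 16 = 63.
63 ÷ 24 = 2 complete bars with 15 left over.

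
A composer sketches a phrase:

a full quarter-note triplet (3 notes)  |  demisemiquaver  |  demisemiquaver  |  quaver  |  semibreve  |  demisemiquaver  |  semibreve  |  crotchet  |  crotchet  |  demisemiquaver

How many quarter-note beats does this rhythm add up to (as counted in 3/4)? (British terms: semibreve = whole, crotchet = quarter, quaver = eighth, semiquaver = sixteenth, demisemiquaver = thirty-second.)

One quarter-note beat = 8 thirty-second notes.
Express everything in thirty-second notes: a full quarter-note triplet (3 notes) (three triplet quarters span one half) = 16; demisemiquaver = 1; demisemiquaver = 1; quaver = 4; semibreve = 32; demisemiquaver = 1; semibreve = 32; crotchet = 8; crotchet = 8; demisemiquaver = 1.
Altogether 16 + 1 + 1 + 4 + 32 + 1 + 32 + 8 + 8 + 1 = 104.
104 ÷ 8 = 13 beats.

13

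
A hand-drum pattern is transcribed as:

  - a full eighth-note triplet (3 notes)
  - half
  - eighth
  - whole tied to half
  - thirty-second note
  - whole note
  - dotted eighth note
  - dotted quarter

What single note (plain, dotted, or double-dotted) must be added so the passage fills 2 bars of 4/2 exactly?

2 bars of 4/2 = 128 thirty-second notes.
In thirty-second notes: a full eighth-note triplet (3 notes) (three triplet eighths span one quarter) = 8; half = 16; eighth = 4; whole tied to half (whole + half) = 48; thirty-second note = 1; whole note = 32; dotted eighth note = 6; dotted quarter = 12.
Sum: 8 + 16 + 4 + 48 + 1 + 32 + 6 + 12 = 127.
Remaining: 128 − 127 = 1 thirty-second note, which is a thirty-second note.

thirty-second note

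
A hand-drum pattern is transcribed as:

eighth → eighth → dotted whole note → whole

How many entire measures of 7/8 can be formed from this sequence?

One bar of 7/8 = 7 eighth notes.
Convert each value to eighth notes: eighth = 1; eighth = 1; dotted whole note = 12; whole = 8.
Altogether 1 + 1 + 12 + 8 = 22.
22 ÷ 7 = 3 complete bars with 1 left over.

3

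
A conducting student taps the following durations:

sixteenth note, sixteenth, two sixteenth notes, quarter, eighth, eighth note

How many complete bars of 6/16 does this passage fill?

2

One bar of 6/16 = 6 sixteenth notes.
Express everything in sixteenth notes: sixteenth note = 1; sixteenth = 1; sixteenth note = 1; sixteenth note = 1; quarter = 4; eighth = 2; eighth note = 2.
Altogether 1 + 1 + 1 + 1 + 4 + 2 + 2 = 12.
12 ÷ 6 = 2 complete bars with 0 left over.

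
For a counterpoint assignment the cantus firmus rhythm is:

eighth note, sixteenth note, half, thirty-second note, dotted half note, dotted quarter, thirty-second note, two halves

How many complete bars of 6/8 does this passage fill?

One bar of 6/8 = 24 thirty-second notes.
In thirty-second notes: eighth note = 4; sixteenth note = 2; half = 16; thirty-second note = 1; dotted half note = 24; dotted quarter = 12; thirty-second note = 1; half = 16; half = 16.
Altogether 4 + 2 + 16 + 1 + 24 + 12 + 1 + 16 + 16 = 92.
92 ÷ 24 = 3 complete bars with 20 left over.

3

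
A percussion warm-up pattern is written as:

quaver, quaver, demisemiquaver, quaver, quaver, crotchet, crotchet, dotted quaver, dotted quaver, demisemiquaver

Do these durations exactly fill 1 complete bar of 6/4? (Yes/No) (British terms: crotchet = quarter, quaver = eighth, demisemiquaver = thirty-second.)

One bar of 6/4 = 48 thirty-second notes.
Each duration in thirty-second notes: quaver = 4; quaver = 4; demisemiquaver = 1; quaver = 4; quaver = 4; crotchet = 8; crotchet = 8; dotted quaver = 6; dotted quaver = 6; demisemiquaver = 1.
Total: 4 + 4 + 1 + 4 + 4 + 8 + 8 + 6 + 6 + 1 = 46.
46 falls short of 48, so the answer is No.

No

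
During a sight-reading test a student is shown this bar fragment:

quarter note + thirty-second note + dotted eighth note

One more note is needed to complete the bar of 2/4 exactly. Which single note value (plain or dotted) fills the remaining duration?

thirty-second note

The bar of 2/4 = 16 thirty-second notes.
Convert each value to thirty-second notes: quarter note = 8; thirty-second note = 1; dotted eighth note = 6.
Total: 8 + 1 + 6 = 15.
Remaining: 16 − 15 = 1 thirty-second note, which is a thirty-second note.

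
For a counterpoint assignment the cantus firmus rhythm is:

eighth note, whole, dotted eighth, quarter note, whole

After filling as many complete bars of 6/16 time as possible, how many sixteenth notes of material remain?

One bar of 6/16 = 6 sixteenth notes.
Working in sixteenth notes: eighth note = 2; whole = 16; dotted eighth = 3; quarter note = 4; whole = 16.
Adding: 2 + 16 + 3 + 4 + 16 = 41.
41 ÷ 6 = 6 complete bars with 5 sixteenth notes remaining.

5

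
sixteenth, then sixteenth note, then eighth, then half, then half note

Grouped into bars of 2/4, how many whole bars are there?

2

One bar of 2/4 = 8 sixteenth notes.
In sixteenth notes: sixteenth = 1; sixteenth note = 1; eighth = 2; half = 8; half note = 8.
Total: 1 + 1 + 2 + 8 + 8 = 20.
20 ÷ 8 = 2 complete bars with 4 left over.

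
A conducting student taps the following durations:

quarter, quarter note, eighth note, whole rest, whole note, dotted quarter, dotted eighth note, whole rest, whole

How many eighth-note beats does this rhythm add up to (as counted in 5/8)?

One eighth-note beat = 2 sixteenth notes.
Convert each value to sixteenth notes: quarter = 4; quarter note = 4; eighth note = 2; whole rest = 16; whole note = 16; dotted quarter = 6; dotted eighth note = 3; whole rest = 16; whole = 16.
Adding: 4 + 4 + 2 + 16 + 16 + 6 + 3 + 16 + 16 = 83.
83 ÷ 2 = 41.5 beats.

41.5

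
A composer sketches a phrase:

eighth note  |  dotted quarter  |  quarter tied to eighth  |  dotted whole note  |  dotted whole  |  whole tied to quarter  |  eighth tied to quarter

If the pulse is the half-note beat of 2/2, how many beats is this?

One half-note beat = 4 eighth notes.
Working in eighth notes: eighth note = 1; dotted quarter = 3; quarter tied to eighth (quarter + eighth) = 3; dotted whole note = 12; dotted whole = 12; whole tied to quarter (whole + quarter) = 10; eighth tied to quarter (eighth + quarter) = 3.
Adding: 1 + 3 + 3 + 12 + 12 + 10 + 3 = 44.
44 ÷ 4 = 11 beats.

11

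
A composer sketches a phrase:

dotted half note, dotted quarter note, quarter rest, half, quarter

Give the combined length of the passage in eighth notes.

Convert each value to eighth notes: dotted half note = 6; dotted quarter note = 3; quarter rest = 2; half = 4; quarter = 2.
Total: 6 + 3 + 2 + 4 + 2 = 17 eighth notes.

17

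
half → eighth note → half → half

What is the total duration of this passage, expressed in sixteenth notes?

Convert each value to sixteenth notes: half = 8; eighth note = 2; half = 8; half = 8.
Altogether 8 + 2 + 8 + 8 = 26 sixteenth notes.

26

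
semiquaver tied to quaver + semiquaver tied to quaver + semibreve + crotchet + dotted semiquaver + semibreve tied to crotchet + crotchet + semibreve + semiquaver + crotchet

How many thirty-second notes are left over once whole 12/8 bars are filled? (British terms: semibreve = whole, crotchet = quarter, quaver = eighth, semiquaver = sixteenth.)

One bar of 12/8 = 48 thirty-second notes.
In thirty-second notes: semiquaver tied to quaver (semiquaver + quaver) = 6; semiquaver tied to quaver (semiquaver + quaver) = 6; semibreve = 32; crotchet = 8; dotted semiquaver = 3; semibreve tied to crotchet (semibreve + crotchet) = 40; crotchet = 8; semibreve = 32; semiquaver = 2; crotchet = 8.
Adding: 6 + 6 + 32 + 8 + 3 + 40 + 8 + 32 + 2 + 8 = 145.
145 ÷ 48 = 3 complete bars with 1 thirty-second note remaining.

1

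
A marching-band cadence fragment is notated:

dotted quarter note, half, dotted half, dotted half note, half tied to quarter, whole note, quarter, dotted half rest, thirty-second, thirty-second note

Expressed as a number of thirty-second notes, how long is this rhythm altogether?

166

Working in thirty-second notes: dotted quarter note = 12; half = 16; dotted half = 24; dotted half note = 24; half tied to quarter (half + quarter) = 24; whole note = 32; quarter = 8; dotted half rest = 24; thirty-second = 1; thirty-second note = 1.
Total: 12 + 16 + 24 + 24 + 24 + 32 + 8 + 24 + 1 + 1 = 166 thirty-second notes.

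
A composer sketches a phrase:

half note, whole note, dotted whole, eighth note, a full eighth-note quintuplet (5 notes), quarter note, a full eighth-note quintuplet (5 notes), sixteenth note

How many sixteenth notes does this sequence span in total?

Working in sixteenth notes: half note = 8; whole note = 16; dotted whole = 24; eighth note = 2; a full eighth-note quintuplet (5 notes) (five quintuplet eighths span one half) = 8; quarter note = 4; a full eighth-note quintuplet (5 notes) (five quintuplet eighths span one half) = 8; sixteenth note = 1.
Adding: 8 + 16 + 24 + 2 + 8 + 4 + 8 + 1 = 71 sixteenth notes.

71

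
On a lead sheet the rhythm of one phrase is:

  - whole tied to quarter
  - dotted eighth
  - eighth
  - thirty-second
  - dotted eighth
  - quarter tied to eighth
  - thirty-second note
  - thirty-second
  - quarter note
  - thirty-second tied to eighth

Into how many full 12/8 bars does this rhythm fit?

1

One bar of 12/8 = 48 thirty-second notes.
Working in thirty-second notes: whole tied to quarter (whole + quarter) = 40; dotted eighth = 6; eighth = 4; thirty-second = 1; dotted eighth = 6; quarter tied to eighth (quarter + eighth) = 12; thirty-second note = 1; thirty-second = 1; quarter note = 8; thirty-second tied to eighth (thirty-second + eighth) = 5.
Sum: 40 + 6 + 4 + 1 + 6 + 12 + 1 + 1 + 8 + 5 = 84.
84 ÷ 48 = 1 complete bar with 36 left over.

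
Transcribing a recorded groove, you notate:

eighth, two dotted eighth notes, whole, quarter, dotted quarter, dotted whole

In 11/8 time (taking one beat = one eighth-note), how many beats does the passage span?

29

One eighth-note beat = 2 sixteenth notes.
Working in sixteenth notes: eighth = 2; dotted eighth note = 3; dotted eighth note = 3; whole = 16; quarter = 4; dotted quarter = 6; dotted whole = 24.
Sum: 2 + 3 + 3 + 16 + 4 + 6 + 24 = 58.
58 ÷ 2 = 29 beats.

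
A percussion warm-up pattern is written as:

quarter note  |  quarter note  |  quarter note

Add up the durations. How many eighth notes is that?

Working in eighth notes: quarter note = 2; quarter note = 2; quarter note = 2.
Adding: 2 + 2 + 2 = 6 eighth notes.

6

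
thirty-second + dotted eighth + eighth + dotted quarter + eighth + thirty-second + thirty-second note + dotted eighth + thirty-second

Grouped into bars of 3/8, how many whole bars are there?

3

One bar of 3/8 = 12 thirty-second notes.
Each duration in thirty-second notes: thirty-second = 1; dotted eighth = 6; eighth = 4; dotted quarter = 12; eighth = 4; thirty-second = 1; thirty-second note = 1; dotted eighth = 6; thirty-second = 1.
Sum: 1 + 6 + 4 + 12 + 4 + 1 + 1 + 6 + 1 = 36.
36 ÷ 12 = 3 complete bars with 0 left over.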